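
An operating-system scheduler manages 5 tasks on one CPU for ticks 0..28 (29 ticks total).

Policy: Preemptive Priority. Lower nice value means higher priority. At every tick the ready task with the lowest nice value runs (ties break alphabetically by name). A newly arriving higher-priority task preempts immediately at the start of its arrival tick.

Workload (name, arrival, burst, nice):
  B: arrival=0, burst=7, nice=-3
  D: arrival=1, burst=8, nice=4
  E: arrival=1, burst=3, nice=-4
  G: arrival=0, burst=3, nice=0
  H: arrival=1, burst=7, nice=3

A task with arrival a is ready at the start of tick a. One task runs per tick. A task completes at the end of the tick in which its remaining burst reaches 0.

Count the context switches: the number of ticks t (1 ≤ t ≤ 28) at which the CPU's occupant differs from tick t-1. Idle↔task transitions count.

context switches = 6

t=0: ready={B,G} → run B
t=1: ready={B,D,E,G,H} → run E
t=2: ready={B,D,E,G,H} → run E
t=3: ready={B,D,E,G,H} → run E
t=4: ready={B,D,G,H} → run B
t=5: ready={B,D,G,H} → run B
t=6: ready={B,D,G,H} → run B
t=7: ready={B,D,G,H} → run B
t=8: ready={B,D,G,H} → run B
t=9: ready={B,D,G,H} → run B
t=10: ready={D,G,H} → run G
t=11: ready={D,G,H} → run G
t=12: ready={D,G,H} → run G
t=13: ready={D,H} → run H
t=14: ready={D,H} → run H
t=15: ready={D,H} → run H
t=16: ready={D,H} → run H
t=17: ready={D,H} → run H
t=18: ready={D,H} → run H
t=19: ready={D,H} → run H
t=20: ready={D} → run D
t=21: ready={D} → run D
t=22: ready={D} → run D
t=23: ready={D} → run D
t=24: ready={D} → run D
t=25: ready={D} → run D
t=26: ready={D} → run D
t=27: ready={D} → run D
t=28: (idle)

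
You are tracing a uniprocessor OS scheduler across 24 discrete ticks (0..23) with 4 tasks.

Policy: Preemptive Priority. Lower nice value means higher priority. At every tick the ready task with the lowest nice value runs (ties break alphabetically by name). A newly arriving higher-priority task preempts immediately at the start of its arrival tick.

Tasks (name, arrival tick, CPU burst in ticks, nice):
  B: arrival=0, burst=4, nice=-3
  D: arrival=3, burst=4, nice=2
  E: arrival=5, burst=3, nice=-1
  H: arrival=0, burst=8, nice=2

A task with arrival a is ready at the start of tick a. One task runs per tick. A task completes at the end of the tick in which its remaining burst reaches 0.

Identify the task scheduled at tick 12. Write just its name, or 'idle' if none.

running at tick 12 = H

t=0: ready={B,H} → run B
t=1: ready={B,H} → run B
t=2: ready={B,H} → run B
t=3: ready={B,D,H} → run B
t=4: ready={D,H} → run D
t=5: ready={D,E,H} → run E
t=6: ready={D,E,H} → run E
t=7: ready={D,E,H} → run E
t=8: ready={D,H} → run D
t=9: ready={D,H} → run D
t=10: ready={D,H} → run D
t=11: ready={H} → run H
t=12: ready={H} → run H
t=13: ready={H} → run H
t=14: ready={H} → run H
t=15: ready={H} → run H
t=16: ready={H} → run H
t=17: ready={H} → run H
t=18: ready={H} → run H
t=19: (idle)
t=20: (idle)
t=21: (idle)
t=22: (idle)
t=23: (idle)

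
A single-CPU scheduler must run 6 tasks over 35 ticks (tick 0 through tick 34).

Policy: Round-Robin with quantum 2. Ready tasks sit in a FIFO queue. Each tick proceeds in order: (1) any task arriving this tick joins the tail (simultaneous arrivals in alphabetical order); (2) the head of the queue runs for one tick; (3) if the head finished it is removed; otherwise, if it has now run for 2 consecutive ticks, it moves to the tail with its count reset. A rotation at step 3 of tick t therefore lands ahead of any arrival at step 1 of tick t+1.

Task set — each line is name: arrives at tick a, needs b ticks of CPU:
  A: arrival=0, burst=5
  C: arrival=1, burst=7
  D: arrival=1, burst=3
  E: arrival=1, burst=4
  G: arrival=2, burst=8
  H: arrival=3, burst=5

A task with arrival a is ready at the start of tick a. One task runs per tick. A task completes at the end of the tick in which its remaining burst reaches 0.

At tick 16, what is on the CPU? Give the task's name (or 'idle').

t=0: queue=[A] q_used=0 → run A
t=1: queue=[A,C,D,E] q_used=1 → run A
t=2: queue=[C,D,E,A,G] q_used=0 → run C
t=3: queue=[C,D,E,A,G,H] q_used=1 → run C
t=4: queue=[D,E,A,G,H,C] q_used=0 → run D
t=5: queue=[D,E,A,G,H,C] q_used=1 → run D
t=6: queue=[E,A,G,H,C,D] q_used=0 → run E
t=7: queue=[E,A,G,H,C,D] q_used=1 → run E
t=8: queue=[A,G,H,C,D,E] q_used=0 → run A
t=9: queue=[A,G,H,C,D,E] q_used=1 → run A
t=10: queue=[G,H,C,D,E,A] q_used=0 → run G
t=11: queue=[G,H,C,D,E,A] q_used=1 → run G
t=12: queue=[H,C,D,E,A,G] q_used=0 → run H
t=13: queue=[H,C,D,E,A,G] q_used=1 → run H
t=14: queue=[C,D,E,A,G,H] q_used=0 → run C
t=15: queue=[C,D,E,A,G,H] q_used=1 → run C
t=16: queue=[D,E,A,G,H,C] q_used=0 → run D
t=17: queue=[E,A,G,H,C] q_used=0 → run E
t=18: queue=[E,A,G,H,C] q_used=1 → run E
t=19: queue=[A,G,H,C] q_used=0 → run A
t=20: queue=[G,H,C] q_used=0 → run G
t=21: queue=[G,H,C] q_used=1 → run G
t=22: queue=[H,C,G] q_used=0 → run H
t=23: queue=[H,C,G] q_used=1 → run H
t=24: queue=[C,G,H] q_used=0 → run C
t=25: queue=[C,G,H] q_used=1 → run C
t=26: queue=[G,H,C] q_used=0 → run G
t=27: queue=[G,H,C] q_used=1 → run G
t=28: queue=[H,C,G] q_used=0 → run H
t=29: queue=[C,G] q_used=0 → run C
t=30: queue=[G] q_used=0 → run G
t=31: queue=[G] q_used=1 → run G
t=32: (idle)
t=33: (idle)
t=34: (idle)

running at tick 16 = D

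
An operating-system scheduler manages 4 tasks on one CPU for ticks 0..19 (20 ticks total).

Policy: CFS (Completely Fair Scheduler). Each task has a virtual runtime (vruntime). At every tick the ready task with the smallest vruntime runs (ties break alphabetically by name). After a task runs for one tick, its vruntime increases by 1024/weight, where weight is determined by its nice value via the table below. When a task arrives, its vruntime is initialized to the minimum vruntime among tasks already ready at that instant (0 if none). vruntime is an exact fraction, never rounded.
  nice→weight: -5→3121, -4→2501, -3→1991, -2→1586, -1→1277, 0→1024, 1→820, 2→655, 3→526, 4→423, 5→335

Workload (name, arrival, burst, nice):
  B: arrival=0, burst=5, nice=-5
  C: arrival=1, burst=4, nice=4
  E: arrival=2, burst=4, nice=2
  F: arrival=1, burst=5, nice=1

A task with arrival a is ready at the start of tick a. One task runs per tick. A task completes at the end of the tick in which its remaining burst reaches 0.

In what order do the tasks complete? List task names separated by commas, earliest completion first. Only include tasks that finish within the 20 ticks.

completion order = B, E, F, C

t=0: vr[B=0] → run B
t=1: vr[B=1024/3121 C=1024/3121 F=1024/3121] → run B
t=2: vr[B=2048/3121 C=1024/3121 E=1024/3121 F=1024/3121] → run C
t=3: vr[B=2048/3121 C=3629056/1320183 E=1024/3121 F=1024/3121] → run E
t=4: vr[B=2048/3121 C=3629056/1320183 E=3866624/2044255 F=1024/3121] → run F
t=5: vr[B=2048/3121 C=3629056/1320183 E=3866624/2044255 F=1008896/639805] → run B
t=6: vr[B=3072/3121 C=3629056/1320183 E=3866624/2044255 F=1008896/639805] → run B
t=7: vr[B=4096/3121 C=3629056/1320183 E=3866624/2044255 F=1008896/639805] → run B
t=8: vr[C=3629056/1320183 E=3866624/2044255 F=1008896/639805] → run F
t=9: vr[C=3629056/1320183 E=3866624/2044255 F=1807872/639805] → run E
t=10: vr[C=3629056/1320183 E=7062528/2044255 F=1807872/639805] → run C
t=11: vr[C=6824960/1320183 E=7062528/2044255 F=1807872/639805] → run F
t=12: vr[C=6824960/1320183 E=7062528/2044255 F=2606848/639805] → run E
t=13: vr[C=6824960/1320183 E=10258432/2044255 F=2606848/639805] → run F
t=14: vr[C=6824960/1320183 E=10258432/2044255 F=3405824/639805] → run E
t=15: vr[C=6824960/1320183 F=3405824/639805] → run C
t=16: vr[C=3340288/440061 F=3405824/639805] → run F
t=17: vr[C=3340288/440061] → run C
t=18: (idle)
t=19: (idle)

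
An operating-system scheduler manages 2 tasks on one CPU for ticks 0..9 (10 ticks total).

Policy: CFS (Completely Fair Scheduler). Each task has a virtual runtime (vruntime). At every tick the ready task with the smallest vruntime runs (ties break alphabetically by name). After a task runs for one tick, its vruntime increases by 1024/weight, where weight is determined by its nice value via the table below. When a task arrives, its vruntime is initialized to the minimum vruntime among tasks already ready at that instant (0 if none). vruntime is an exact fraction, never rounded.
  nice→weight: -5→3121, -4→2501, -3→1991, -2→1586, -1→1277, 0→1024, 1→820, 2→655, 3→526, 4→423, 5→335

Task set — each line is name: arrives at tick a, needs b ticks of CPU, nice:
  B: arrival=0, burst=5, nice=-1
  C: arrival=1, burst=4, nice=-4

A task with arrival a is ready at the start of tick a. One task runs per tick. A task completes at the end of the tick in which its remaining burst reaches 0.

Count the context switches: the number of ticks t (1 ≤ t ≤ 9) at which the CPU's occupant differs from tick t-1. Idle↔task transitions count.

context switches = 5

t=0: vr[B=0] → run B
t=1: vr[B=1024/1277 C=1024/1277] → run B
t=2: vr[B=2048/1277 C=1024/1277] → run C
t=3: vr[B=2048/1277 C=3868672/3193777] → run C
t=4: vr[B=2048/1277 C=5176320/3193777] → run B
t=5: vr[B=3072/1277 C=5176320/3193777] → run C
t=6: vr[B=3072/1277 C=6483968/3193777] → run C
t=7: vr[B=3072/1277] → run B
t=8: vr[B=4096/1277] → run B
t=9: (idle)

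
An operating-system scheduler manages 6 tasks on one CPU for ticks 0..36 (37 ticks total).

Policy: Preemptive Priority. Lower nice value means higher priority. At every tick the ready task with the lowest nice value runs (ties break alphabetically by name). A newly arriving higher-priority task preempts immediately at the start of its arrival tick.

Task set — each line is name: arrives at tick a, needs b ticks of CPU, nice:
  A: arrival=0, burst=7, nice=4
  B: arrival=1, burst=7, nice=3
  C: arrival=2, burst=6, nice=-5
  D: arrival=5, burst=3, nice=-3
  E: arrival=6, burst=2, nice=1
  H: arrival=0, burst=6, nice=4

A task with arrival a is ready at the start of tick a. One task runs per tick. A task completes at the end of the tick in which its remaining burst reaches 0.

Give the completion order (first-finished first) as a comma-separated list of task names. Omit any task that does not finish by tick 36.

completion order = C, D, E, B, A, H

t=0: ready={A,H} → run A
t=1: ready={A,B,H} → run B
t=2: ready={A,B,C,H} → run C
t=3: ready={A,B,C,H} → run C
t=4: ready={A,B,C,H} → run C
t=5: ready={A,B,C,D,H} → run C
t=6: ready={A,B,C,D,E,H} → run C
t=7: ready={A,B,C,D,E,H} → run C
t=8: ready={A,B,D,E,H} → run D
t=9: ready={A,B,D,E,H} → run D
t=10: ready={A,B,D,E,H} → run D
t=11: ready={A,B,E,H} → run E
t=12: ready={A,B,E,H} → run E
t=13: ready={A,B,H} → run B
t=14: ready={A,B,H} → run B
t=15: ready={A,B,H} → run B
t=16: ready={A,B,H} → run B
t=17: ready={A,B,H} → run B
t=18: ready={A,B,H} → run B
t=19: ready={A,H} → run A
t=20: ready={A,H} → run A
t=21: ready={A,H} → run A
t=22: ready={A,H} → run A
t=23: ready={A,H} → run A
t=24: ready={A,H} → run A
t=25: ready={H} → run H
t=26: ready={H} → run H
t=27: ready={H} → run H
t=28: ready={H} → run H
t=29: ready={H} → run H
t=30: ready={H} → run H
t=31: (idle)
t=32: (idle)
t=33: (idle)
t=34: (idle)
t=35: (idle)
t=36: (idle)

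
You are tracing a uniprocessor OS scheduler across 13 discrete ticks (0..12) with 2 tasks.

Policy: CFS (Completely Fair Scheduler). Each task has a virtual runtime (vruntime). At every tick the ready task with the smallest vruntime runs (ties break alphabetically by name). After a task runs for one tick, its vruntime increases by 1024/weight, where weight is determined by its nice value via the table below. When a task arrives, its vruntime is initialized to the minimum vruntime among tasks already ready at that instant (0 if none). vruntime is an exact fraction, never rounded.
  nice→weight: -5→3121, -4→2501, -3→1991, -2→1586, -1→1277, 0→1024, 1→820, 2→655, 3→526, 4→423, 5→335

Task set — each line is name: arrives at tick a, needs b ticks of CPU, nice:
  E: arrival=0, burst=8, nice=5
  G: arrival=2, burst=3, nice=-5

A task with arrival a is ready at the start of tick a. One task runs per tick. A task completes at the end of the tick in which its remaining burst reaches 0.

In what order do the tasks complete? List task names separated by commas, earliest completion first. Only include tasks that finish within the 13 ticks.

completion order = G, E

t=0: vr[E=0] → run E
t=1: vr[E=1024/335] → run E
t=2: vr[E=2048/335 G=2048/335] → run E
t=3: vr[E=3072/335 G=2048/335] → run G
t=4: vr[E=3072/335 G=6734848/1045535] → run G
t=5: vr[E=3072/335 G=7077888/1045535] → run G
t=6: vr[E=3072/335] → run E
t=7: vr[E=4096/335] → run E
t=8: vr[E=1024/67] → run E
t=9: vr[E=6144/335] → run E
t=10: vr[E=7168/335] → run E
t=11: (idle)
t=12: (idle)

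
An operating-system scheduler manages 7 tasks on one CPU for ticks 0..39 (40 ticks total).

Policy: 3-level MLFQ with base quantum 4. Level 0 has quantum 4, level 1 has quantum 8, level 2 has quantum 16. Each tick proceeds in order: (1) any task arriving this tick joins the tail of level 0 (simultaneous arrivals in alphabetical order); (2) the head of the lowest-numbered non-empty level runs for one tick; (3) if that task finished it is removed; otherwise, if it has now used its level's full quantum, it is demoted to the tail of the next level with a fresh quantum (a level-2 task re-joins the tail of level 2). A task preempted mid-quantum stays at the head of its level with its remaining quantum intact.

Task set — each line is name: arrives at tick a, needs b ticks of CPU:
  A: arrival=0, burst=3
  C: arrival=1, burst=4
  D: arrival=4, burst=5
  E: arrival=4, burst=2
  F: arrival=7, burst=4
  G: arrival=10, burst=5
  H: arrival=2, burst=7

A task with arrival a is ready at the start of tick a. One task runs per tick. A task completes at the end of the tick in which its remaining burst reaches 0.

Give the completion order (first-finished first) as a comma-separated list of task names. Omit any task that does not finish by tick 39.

t=0: L0/L1/L2 = A/-/- → run A
t=1: L0/L1/L2 = AC/-/- → run A
t=2: L0/L1/L2 = ACH/-/- → run A
t=3: L0/L1/L2 = CH/-/- → run C
t=4: L0/L1/L2 = CHDE/-/- → run C
t=5: L0/L1/L2 = CHDE/-/- → run C
t=6: L0/L1/L2 = CHDE/-/- → run C
t=7: L0/L1/L2 = HDEF/-/- → run H
t=8: L0/L1/L2 = HDEF/-/- → run H
t=9: L0/L1/L2 = HDEF/-/- → run H
t=10: L0/L1/L2 = HDEFG/-/- → run H
t=11: L0/L1/L2 = DEFG/H/- → run D
t=12: L0/L1/L2 = DEFG/H/- → run D
t=13: L0/L1/L2 = DEFG/H/- → run D
t=14: L0/L1/L2 = DEFG/H/- → run D
t=15: L0/L1/L2 = EFG/HD/- → run E
t=16: L0/L1/L2 = EFG/HD/- → run E
t=17: L0/L1/L2 = FG/HD/- → run F
t=18: L0/L1/L2 = FG/HD/- → run F
t=19: L0/L1/L2 = FG/HD/- → run F
t=20: L0/L1/L2 = FG/HD/- → run F
t=21: L0/L1/L2 = G/HD/- → run G
t=22: L0/L1/L2 = G/HD/- → run G
t=23: L0/L1/L2 = G/HD/- → run G
t=24: L0/L1/L2 = G/HD/- → run G
t=25: L0/L1/L2 = -/HDG/- → run H
t=26: L0/L1/L2 = -/HDG/- → run H
t=27: L0/L1/L2 = -/HDG/- → run H
t=28: L0/L1/L2 = -/DG/- → run D
t=29: L0/L1/L2 = -/G/- → run G
t=30: (idle)
t=31: (idle)
t=32: (idle)
t=33: (idle)
t=34: (idle)
t=35: (idle)
t=36: (idle)
t=37: (idle)
t=38: (idle)
t=39: (idle)

completion order = A, C, E, F, H, D, G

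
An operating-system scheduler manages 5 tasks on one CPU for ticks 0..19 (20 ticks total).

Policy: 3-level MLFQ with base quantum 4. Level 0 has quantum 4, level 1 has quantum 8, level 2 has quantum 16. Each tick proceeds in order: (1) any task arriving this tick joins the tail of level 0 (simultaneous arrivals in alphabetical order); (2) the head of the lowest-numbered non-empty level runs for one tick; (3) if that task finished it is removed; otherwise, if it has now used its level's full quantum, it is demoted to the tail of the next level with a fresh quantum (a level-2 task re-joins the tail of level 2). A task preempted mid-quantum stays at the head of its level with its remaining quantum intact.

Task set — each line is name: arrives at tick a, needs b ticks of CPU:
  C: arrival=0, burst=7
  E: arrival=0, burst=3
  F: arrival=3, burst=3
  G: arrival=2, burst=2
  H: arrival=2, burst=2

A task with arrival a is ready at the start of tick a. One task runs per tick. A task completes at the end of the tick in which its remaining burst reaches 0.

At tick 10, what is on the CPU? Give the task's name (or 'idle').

t=0: L0/L1/L2 = CE/-/- → run C
t=1: L0/L1/L2 = CE/-/- → run C
t=2: L0/L1/L2 = CEGH/-/- → run C
t=3: L0/L1/L2 = CEGHF/-/- → run C
t=4: L0/L1/L2 = EGHF/C/- → run E
t=5: L0/L1/L2 = EGHF/C/- → run E
t=6: L0/L1/L2 = EGHF/C/- → run E
t=7: L0/L1/L2 = GHF/C/- → run G
t=8: L0/L1/L2 = GHF/C/- → run G
t=9: L0/L1/L2 = HF/C/- → run H
t=10: L0/L1/L2 = HF/C/- → run H
t=11: L0/L1/L2 = F/C/- → run F
t=12: L0/L1/L2 = F/C/- → run F
t=13: L0/L1/L2 = F/C/- → run F
t=14: L0/L1/L2 = -/C/- → run C
t=15: L0/L1/L2 = -/C/- → run C
t=16: L0/L1/L2 = -/C/- → run C
t=17: (idle)
t=18: (idle)
t=19: (idle)

running at tick 10 = H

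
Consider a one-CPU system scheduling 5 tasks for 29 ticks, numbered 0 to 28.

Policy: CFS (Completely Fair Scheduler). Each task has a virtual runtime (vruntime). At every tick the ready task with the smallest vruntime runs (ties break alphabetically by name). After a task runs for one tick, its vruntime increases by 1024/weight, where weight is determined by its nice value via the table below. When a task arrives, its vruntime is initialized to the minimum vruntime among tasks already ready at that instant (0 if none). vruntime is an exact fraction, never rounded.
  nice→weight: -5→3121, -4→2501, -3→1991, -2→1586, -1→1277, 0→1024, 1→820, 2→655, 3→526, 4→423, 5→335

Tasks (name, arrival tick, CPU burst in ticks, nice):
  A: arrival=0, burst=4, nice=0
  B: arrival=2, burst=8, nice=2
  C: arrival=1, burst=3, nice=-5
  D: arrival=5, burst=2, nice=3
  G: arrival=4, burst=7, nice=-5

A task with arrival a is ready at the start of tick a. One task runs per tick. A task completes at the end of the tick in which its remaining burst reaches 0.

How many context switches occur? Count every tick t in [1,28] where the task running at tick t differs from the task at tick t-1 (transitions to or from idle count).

context switches = 15

t=0: vr[A=0] → run A
t=1: vr[A=1 C=1] → run A
t=2: vr[A=2 B=1 C=1] → run B
t=3: vr[A=2 B=1679/655 C=1] → run C
t=4: vr[A=2 B=1679/655 C=4145/3121 G=4145/3121] → run C
t=5: vr[A=2 B=1679/655 C=5169/3121 D=4145/3121 G=4145/3121] → run D
t=6: vr[A=2 B=1679/655 C=5169/3121 D=2688087/820823 G=4145/3121] → run G
t=7: vr[A=2 B=1679/655 C=5169/3121 D=2688087/820823 G=5169/3121] → run C
t=8: vr[A=2 B=1679/655 D=2688087/820823 G=5169/3121] → run G
t=9: vr[A=2 B=1679/655 D=2688087/820823 G=6193/3121] → run G
t=10: vr[A=2 B=1679/655 D=2688087/820823 G=7217/3121] → run A
t=11: vr[A=3 B=1679/655 D=2688087/820823 G=7217/3121] → run G
t=12: vr[A=3 B=1679/655 D=2688087/820823 G=8241/3121] → run B
t=13: vr[A=3 B=2703/655 D=2688087/820823 G=8241/3121] → run G
t=14: vr[A=3 B=2703/655 D=2688087/820823 G=9265/3121] → run G
t=15: vr[A=3 B=2703/655 D=2688087/820823 G=10289/3121] → run A
t=16: vr[B=2703/655 D=2688087/820823 G=10289/3121] → run D
t=17: vr[B=2703/655 G=10289/3121] → run G
t=18: vr[B=2703/655] → run B
t=19: vr[B=3727/655] → run B
t=20: vr[B=4751/655] → run B
t=21: vr[B=1155/131] → run B
t=22: vr[B=6799/655] → run B
t=23: vr[B=7823/655] → run B
t=24: (idle)
t=25: (idle)
t=26: (idle)
t=27: (idle)
t=28: (idle)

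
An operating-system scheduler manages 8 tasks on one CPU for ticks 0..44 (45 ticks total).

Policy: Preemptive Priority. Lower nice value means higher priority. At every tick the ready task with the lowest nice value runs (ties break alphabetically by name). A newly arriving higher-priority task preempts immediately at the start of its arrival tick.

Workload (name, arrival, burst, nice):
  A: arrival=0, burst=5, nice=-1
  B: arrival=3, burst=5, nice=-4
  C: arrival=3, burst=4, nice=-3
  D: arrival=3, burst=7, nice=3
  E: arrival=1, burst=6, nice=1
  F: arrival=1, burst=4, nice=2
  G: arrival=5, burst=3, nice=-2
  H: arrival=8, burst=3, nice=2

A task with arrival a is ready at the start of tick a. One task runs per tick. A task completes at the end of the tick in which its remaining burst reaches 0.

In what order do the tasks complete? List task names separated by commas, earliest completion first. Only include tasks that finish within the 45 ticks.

t=0: ready={A} → run A
t=1: ready={A,E,F} → run A
t=2: ready={A,E,F} → run A
t=3: ready={A,B,C,D,E,F} → run B
t=4: ready={A,B,C,D,E,F} → run B
t=5: ready={A,B,C,D,E,F,G} → run B
t=6: ready={A,B,C,D,E,F,G} → run B
t=7: ready={A,B,C,D,E,F,G} → run B
t=8: ready={A,C,D,E,F,G,H} → run C
t=9: ready={A,C,D,E,F,G,H} → run C
t=10: ready={A,C,D,E,F,G,H} → run C
t=11: ready={A,C,D,E,F,G,H} → run C
t=12: ready={A,D,E,F,G,H} → run G
t=13: ready={A,D,E,F,G,H} → run G
t=14: ready={A,D,E,F,G,H} → run G
t=15: ready={A,D,E,F,H} → run A
t=16: ready={A,D,E,F,H} → run A
t=17: ready={D,E,F,H} → run E
t=18: ready={D,E,F,H} → run E
t=19: ready={D,E,F,H} → run E
t=20: ready={D,E,F,H} → run E
t=21: ready={D,E,F,H} → run E
t=22: ready={D,E,F,H} → run E
t=23: ready={D,F,H} → run F
t=24: ready={D,F,H} → run F
t=25: ready={D,F,H} → run F
t=26: ready={D,F,H} → run F
t=27: ready={D,H} → run H
t=28: ready={D,H} → run H
t=29: ready={D,H} → run H
t=30: ready={D} → run D
t=31: ready={D} → run D
t=32: ready={D} → run D
t=33: ready={D} → run D
t=34: ready={D} → run D
t=35: ready={D} → run D
t=36: ready={D} → run D
t=37: (idle)
t=38: (idle)
t=39: (idle)
t=40: (idle)
t=41: (idle)
t=42: (idle)
t=43: (idle)
t=44: (idle)

completion order = B, C, G, A, E, F, H, D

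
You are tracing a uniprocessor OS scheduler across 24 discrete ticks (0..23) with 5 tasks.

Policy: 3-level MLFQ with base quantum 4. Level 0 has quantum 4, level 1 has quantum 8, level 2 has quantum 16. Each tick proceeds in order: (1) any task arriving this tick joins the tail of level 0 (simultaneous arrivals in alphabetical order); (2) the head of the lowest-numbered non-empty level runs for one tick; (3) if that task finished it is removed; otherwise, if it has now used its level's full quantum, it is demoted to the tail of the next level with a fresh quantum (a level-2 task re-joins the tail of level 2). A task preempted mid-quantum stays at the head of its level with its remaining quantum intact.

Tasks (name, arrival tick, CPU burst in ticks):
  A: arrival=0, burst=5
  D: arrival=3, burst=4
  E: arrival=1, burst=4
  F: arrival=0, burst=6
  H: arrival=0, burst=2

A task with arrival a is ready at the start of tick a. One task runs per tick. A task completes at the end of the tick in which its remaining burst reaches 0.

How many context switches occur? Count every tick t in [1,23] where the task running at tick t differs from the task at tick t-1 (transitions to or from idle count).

t=0: L0/L1/L2 = AFH/-/- → run A
t=1: L0/L1/L2 = AFHE/-/- → run A
t=2: L0/L1/L2 = AFHE/-/- → run A
t=3: L0/L1/L2 = AFHED/-/- → run A
t=4: L0/L1/L2 = FHED/A/- → run F
t=5: L0/L1/L2 = FHED/A/- → run F
t=6: L0/L1/L2 = FHED/A/- → run F
t=7: L0/L1/L2 = FHED/A/- → run F
t=8: L0/L1/L2 = HED/AF/- → run H
t=9: L0/L1/L2 = HED/AF/- → run H
t=10: L0/L1/L2 = ED/AF/- → run E
t=11: L0/L1/L2 = ED/AF/- → run E
t=12: L0/L1/L2 = ED/AF/- → run E
t=13: L0/L1/L2 = ED/AF/- → run E
t=14: L0/L1/L2 = D/AF/- → run D
t=15: L0/L1/L2 = D/AF/- → run D
t=16: L0/L1/L2 = D/AF/- → run D
t=17: L0/L1/L2 = D/AF/- → run D
t=18: L0/L1/L2 = -/AF/- → run A
t=19: L0/L1/L2 = -/F/- → run F
t=20: L0/L1/L2 = -/F/- → run F
t=21: (idle)
t=22: (idle)
t=23: (idle)

context switches = 7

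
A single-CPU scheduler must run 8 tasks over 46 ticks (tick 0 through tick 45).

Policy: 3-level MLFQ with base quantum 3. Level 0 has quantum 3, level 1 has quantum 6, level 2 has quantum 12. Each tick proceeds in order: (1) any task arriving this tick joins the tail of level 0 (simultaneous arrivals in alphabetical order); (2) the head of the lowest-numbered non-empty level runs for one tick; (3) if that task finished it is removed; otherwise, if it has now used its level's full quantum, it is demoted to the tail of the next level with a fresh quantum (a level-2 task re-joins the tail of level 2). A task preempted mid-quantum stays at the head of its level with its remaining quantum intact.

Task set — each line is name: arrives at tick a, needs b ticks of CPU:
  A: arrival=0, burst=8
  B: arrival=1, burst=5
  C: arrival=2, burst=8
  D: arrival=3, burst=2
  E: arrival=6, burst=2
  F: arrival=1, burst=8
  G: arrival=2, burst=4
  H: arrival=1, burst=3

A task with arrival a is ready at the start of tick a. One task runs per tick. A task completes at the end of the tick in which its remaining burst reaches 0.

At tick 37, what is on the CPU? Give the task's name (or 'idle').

running at tick 37 = C

t=0: L0/L1/L2 = A/-/- → run A
t=1: L0/L1/L2 = ABFH/-/- → run A
t=2: L0/L1/L2 = ABFHCG/-/- → run A
t=3: L0/L1/L2 = BFHCGD/A/- → run B
t=4: L0/L1/L2 = BFHCGD/A/- → run B
t=5: L0/L1/L2 = BFHCGD/A/- → run B
t=6: L0/L1/L2 = FHCGDE/AB/- → run F
t=7: L0/L1/L2 = FHCGDE/AB/- → run F
t=8: L0/L1/L2 = FHCGDE/AB/- → run F
t=9: L0/L1/L2 = HCGDE/ABF/- → run H
t=10: L0/L1/L2 = HCGDE/ABF/- → run H
t=11: L0/L1/L2 = HCGDE/ABF/- → run H
t=12: L0/L1/L2 = CGDE/ABF/- → run C
t=13: L0/L1/L2 = CGDE/ABF/- → run C
t=14: L0/L1/L2 = CGDE/ABF/- → run C
t=15: L0/L1/L2 = GDE/ABFC/- → run G
t=16: L0/L1/L2 = GDE/ABFC/- → run G
t=17: L0/L1/L2 = GDE/ABFC/- → run G
t=18: L0/L1/L2 = DE/ABFCG/- → run D
t=19: L0/L1/L2 = DE/ABFCG/- → run D
t=20: L0/L1/L2 = E/ABFCG/- → run E
t=21: L0/L1/L2 = E/ABFCG/- → run E
t=22: L0/L1/L2 = -/ABFCG/- → run A
t=23: L0/L1/L2 = -/ABFCG/- → run A
t=24: L0/L1/L2 = -/ABFCG/- → run A
t=25: L0/L1/L2 = -/ABFCG/- → run A
t=26: L0/L1/L2 = -/ABFCG/- → run A
t=27: L0/L1/L2 = -/BFCG/- → run B
t=28: L0/L1/L2 = -/BFCG/- → run B
t=29: L0/L1/L2 = -/FCG/- → run F
t=30: L0/L1/L2 = -/FCG/- → run F
t=31: L0/L1/L2 = -/FCG/- → run F
t=32: L0/L1/L2 = -/FCG/- → run F
t=33: L0/L1/L2 = -/FCG/- → run F
t=34: L0/L1/L2 = -/CG/- → run C
t=35: L0/L1/L2 = -/CG/- → run C
t=36: L0/L1/L2 = -/CG/- → run C
t=37: L0/L1/L2 = -/CG/- → run C
t=38: L0/L1/L2 = -/CG/- → run C
t=39: L0/L1/L2 = -/G/- → run G
t=40: (idle)
t=41: (idle)
t=42: (idle)
t=43: (idle)
t=44: (idle)
t=45: (idle)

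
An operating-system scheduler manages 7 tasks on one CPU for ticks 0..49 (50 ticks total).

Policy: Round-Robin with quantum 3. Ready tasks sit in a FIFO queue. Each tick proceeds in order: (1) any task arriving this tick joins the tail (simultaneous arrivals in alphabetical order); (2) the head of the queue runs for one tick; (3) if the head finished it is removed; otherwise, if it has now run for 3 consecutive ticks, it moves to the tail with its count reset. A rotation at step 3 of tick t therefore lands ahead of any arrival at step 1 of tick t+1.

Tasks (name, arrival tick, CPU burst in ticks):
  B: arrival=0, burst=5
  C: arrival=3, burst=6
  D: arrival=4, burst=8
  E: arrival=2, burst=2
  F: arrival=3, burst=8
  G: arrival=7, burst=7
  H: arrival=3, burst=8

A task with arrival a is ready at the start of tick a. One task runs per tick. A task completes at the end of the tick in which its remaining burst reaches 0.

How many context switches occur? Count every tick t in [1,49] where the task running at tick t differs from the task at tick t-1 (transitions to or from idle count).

context switches = 17

t=0: queue=[B] q_used=0 → run B
t=1: queue=[B] q_used=1 → run B
t=2: queue=[B,E] q_used=2 → run B
t=3: queue=[E,B,C,F,H] q_used=0 → run E
t=4: queue=[E,B,C,F,H,D] q_used=1 → run E
t=5: queue=[B,C,F,H,D] q_used=0 → run B
t=6: queue=[B,C,F,H,D] q_used=1 → run B
t=7: queue=[C,F,H,D,G] q_used=0 → run C
t=8: queue=[C,F,H,D,G] q_used=1 → run C
t=9: queue=[C,F,H,D,G] q_used=2 → run C
t=10: queue=[F,H,D,G,C] q_used=0 → run F
t=11: queue=[F,H,D,G,C] q_used=1 → run F
t=12: queue=[F,H,D,G,C] q_used=2 → run F
t=13: queue=[H,D,G,C,F] q_used=0 → run H
t=14: queue=[H,D,G,C,F] q_used=1 → run H
t=15: queue=[H,D,G,C,F] q_used=2 → run H
t=16: queue=[D,G,C,F,H] q_used=0 → run D
t=17: queue=[D,G,C,F,H] q_used=1 → run D
t=18: queue=[D,G,C,F,H] q_used=2 → run D
t=19: queue=[G,C,F,H,D] q_used=0 → run G
t=20: queue=[G,C,F,H,D] q_used=1 → run G
t=21: queue=[G,C,F,H,D] q_used=2 → run G
t=22: queue=[C,F,H,D,G] q_used=0 → run C
t=23: queue=[C,F,H,D,G] q_used=1 → run C
t=24: queue=[C,F,H,D,G] q_used=2 → run C
t=25: queue=[F,H,D,G] q_used=0 → run F
t=26: queue=[F,H,D,G] q_used=1 → run F
t=27: queue=[F,H,D,G] q_used=2 → run F
t=28: queue=[H,D,G,F] q_used=0 → run H
t=29: queue=[H,D,G,F] q_used=1 → run H
t=30: queue=[H,D,G,F] q_used=2 → run H
t=31: queue=[D,G,F,H] q_used=0 → run D
t=32: queue=[D,G,F,H] q_used=1 → run D
t=33: queue=[D,G,F,H] q_used=2 → run D
t=34: queue=[G,F,H,D] q_used=0 → run G
t=35: queue=[G,F,H,D] q_used=1 → run G
t=36: queue=[G,F,H,D] q_used=2 → run G
t=37: queue=[F,H,D,G] q_used=0 → run F
t=38: queue=[F,H,D,G] q_used=1 → run F
t=39: queue=[H,D,G] q_used=0 → run H
t=40: queue=[H,D,G] q_used=1 → run H
t=41: queue=[D,G] q_used=0 → run D
t=42: queue=[D,G] q_used=1 → run D
t=43: queue=[G] q_used=0 → run G
t=44: (idle)
t=45: (idle)
t=46: (idle)
t=47: (idle)
t=48: (idle)
t=49: (idle)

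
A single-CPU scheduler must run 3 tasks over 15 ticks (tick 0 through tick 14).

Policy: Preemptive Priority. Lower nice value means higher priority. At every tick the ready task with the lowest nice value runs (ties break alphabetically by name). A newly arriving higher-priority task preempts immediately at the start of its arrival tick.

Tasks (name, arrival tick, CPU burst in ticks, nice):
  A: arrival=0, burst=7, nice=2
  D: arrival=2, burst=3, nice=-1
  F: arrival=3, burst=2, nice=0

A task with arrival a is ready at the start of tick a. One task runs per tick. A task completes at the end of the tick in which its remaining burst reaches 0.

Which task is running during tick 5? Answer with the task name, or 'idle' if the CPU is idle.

t=0: ready={A} → run A
t=1: ready={A} → run A
t=2: ready={A,D} → run D
t=3: ready={A,D,F} → run D
t=4: ready={A,D,F} → run D
t=5: ready={A,F} → run F
t=6: ready={A,F} → run F
t=7: ready={A} → run A
t=8: ready={A} → run A
t=9: ready={A} → run A
t=10: ready={A} → run A
t=11: ready={A} → run A
t=12: (idle)
t=13: (idle)
t=14: (idle)

running at tick 5 = F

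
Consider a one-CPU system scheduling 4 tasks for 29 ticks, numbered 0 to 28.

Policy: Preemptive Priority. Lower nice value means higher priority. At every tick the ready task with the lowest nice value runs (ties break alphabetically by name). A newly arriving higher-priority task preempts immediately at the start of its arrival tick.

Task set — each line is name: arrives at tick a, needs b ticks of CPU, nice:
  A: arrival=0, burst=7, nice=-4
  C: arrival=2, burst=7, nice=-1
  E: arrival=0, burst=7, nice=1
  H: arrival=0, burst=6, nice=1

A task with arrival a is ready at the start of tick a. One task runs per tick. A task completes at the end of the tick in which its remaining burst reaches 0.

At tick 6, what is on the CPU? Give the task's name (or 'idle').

running at tick 6 = A

t=0: ready={A,E,H} → run A
t=1: ready={A,E,H} → run A
t=2: ready={A,C,E,H} → run A
t=3: ready={A,C,E,H} → run A
t=4: ready={A,C,E,H} → run A
t=5: ready={A,C,E,H} → run A
t=6: ready={A,C,E,H} → run A
t=7: ready={C,E,H} → run C
t=8: ready={C,E,H} → run C
t=9: ready={C,E,H} → run C
t=10: ready={C,E,H} → run C
t=11: ready={C,E,H} → run C
t=12: ready={C,E,H} → run C
t=13: ready={C,E,H} → run C
t=14: ready={E,H} → run E
t=15: ready={E,H} → run E
t=16: ready={E,H} → run E
t=17: ready={E,H} → run E
t=18: ready={E,H} → run E
t=19: ready={E,H} → run E
t=20: ready={E,H} → run E
t=21: ready={H} → run H
t=22: ready={H} → run H
t=23: ready={H} → run H
t=24: ready={H} → run H
t=25: ready={H} → run H
t=26: ready={H} → run H
t=27: (idle)
t=28: (idle)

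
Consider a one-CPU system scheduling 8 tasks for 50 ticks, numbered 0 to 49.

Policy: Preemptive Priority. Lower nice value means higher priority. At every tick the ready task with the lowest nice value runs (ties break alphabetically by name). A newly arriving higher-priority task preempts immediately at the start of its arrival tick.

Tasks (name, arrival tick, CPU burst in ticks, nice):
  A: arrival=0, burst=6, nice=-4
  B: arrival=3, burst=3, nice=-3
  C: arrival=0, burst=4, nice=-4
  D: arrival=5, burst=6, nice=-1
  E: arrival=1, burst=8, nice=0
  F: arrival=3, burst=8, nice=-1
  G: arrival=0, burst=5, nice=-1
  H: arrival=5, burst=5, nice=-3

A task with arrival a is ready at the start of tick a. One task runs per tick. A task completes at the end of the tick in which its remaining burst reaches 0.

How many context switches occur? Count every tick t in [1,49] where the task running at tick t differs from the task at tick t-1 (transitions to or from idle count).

t=0: ready={A,C,G} → run A
t=1: ready={A,C,E,G} → run A
t=2: ready={A,C,E,G} → run A
t=3: ready={A,B,C,E,F,G} → run A
t=4: ready={A,B,C,E,F,G} → run A
t=5: ready={A,B,C,D,E,F,G,H} → run A
t=6: ready={B,C,D,E,F,G,H} → run C
t=7: ready={B,C,D,E,F,G,H} → run C
t=8: ready={B,C,D,E,F,G,H} → run C
t=9: ready={B,C,D,E,F,G,H} → run C
t=10: ready={B,D,E,F,G,H} → run B
t=11: ready={B,D,E,F,G,H} → run B
t=12: ready={B,D,E,F,G,H} → run B
t=13: ready={D,E,F,G,H} → run H
t=14: ready={D,E,F,G,H} → run H
t=15: ready={D,E,F,G,H} → run H
t=16: ready={D,E,F,G,H} → run H
t=17: ready={D,E,F,G,H} → run H
t=18: ready={D,E,F,G} → run D
t=19: ready={D,E,F,G} → run D
t=20: ready={D,E,F,G} → run D
t=21: ready={D,E,F,G} → run D
t=22: ready={D,E,F,G} → run D
t=23: ready={D,E,F,G} → run D
t=24: ready={E,F,G} → run F
t=25: ready={E,F,G} → run F
t=26: ready={E,F,G} → run F
t=27: ready={E,F,G} → run F
t=28: ready={E,F,G} → run F
t=29: ready={E,F,G} → run F
t=30: ready={E,F,G} → run F
t=31: ready={E,F,G} → run F
t=32: ready={E,G} → run G
t=33: ready={E,G} → run G
t=34: ready={E,G} → run G
t=35: ready={E,G} → run G
t=36: ready={E,G} → run G
t=37: ready={E} → run E
t=38: ready={E} → run E
t=39: ready={E} → run E
t=40: ready={E} → run E
t=41: ready={E} → run E
t=42: ready={E} → run E
t=43: ready={E} → run E
t=44: ready={E} → run E
t=45: (idle)
t=46: (idle)
t=47: (idle)
t=48: (idle)
t=49: (idle)

context switches = 8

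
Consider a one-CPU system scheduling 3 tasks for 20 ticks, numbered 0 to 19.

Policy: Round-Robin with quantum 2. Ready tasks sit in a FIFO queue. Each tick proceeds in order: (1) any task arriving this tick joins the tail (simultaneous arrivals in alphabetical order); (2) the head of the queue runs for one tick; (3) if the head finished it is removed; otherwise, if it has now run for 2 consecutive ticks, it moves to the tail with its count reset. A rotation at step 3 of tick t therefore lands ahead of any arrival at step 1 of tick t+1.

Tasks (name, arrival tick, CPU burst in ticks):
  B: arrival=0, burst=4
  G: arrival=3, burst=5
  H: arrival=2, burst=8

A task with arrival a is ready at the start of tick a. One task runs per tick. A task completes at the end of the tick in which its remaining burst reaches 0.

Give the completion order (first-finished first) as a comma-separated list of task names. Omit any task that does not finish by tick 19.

completion order = B, G, H

t=0: queue=[B] q_used=0 → run B
t=1: queue=[B] q_used=1 → run B
t=2: queue=[B,H] q_used=0 → run B
t=3: queue=[B,H,G] q_used=1 → run B
t=4: queue=[H,G] q_used=0 → run H
t=5: queue=[H,G] q_used=1 → run H
t=6: queue=[G,H] q_used=0 → run G
t=7: queue=[G,H] q_used=1 → run G
t=8: queue=[H,G] q_used=0 → run H
t=9: queue=[H,G] q_used=1 → run H
t=10: queue=[G,H] q_used=0 → run G
t=11: queue=[G,H] q_used=1 → run G
t=12: queue=[H,G] q_used=0 → run H
t=13: queue=[H,G] q_used=1 → run H
t=14: queue=[G,H] q_used=0 → run G
t=15: queue=[H] q_used=0 → run H
t=16: queue=[H] q_used=1 → run H
t=17: (idle)
t=18: (idle)
t=19: (idle)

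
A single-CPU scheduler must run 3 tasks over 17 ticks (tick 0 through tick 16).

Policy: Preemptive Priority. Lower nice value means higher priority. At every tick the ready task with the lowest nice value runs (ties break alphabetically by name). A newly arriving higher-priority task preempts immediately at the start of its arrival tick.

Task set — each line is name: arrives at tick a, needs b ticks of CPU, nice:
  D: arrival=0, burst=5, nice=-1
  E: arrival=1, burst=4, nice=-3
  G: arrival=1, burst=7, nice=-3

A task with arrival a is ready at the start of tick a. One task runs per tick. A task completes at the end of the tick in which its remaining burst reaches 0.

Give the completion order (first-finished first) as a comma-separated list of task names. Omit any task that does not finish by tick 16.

completion order = E, G, D

t=0: ready={D} → run D
t=1: ready={D,E,G} → run E
t=2: ready={D,E,G} → run E
t=3: ready={D,E,G} → run E
t=4: ready={D,E,G} → run E
t=5: ready={D,G} → run G
t=6: ready={D,G} → run G
t=7: ready={D,G} → run G
t=8: ready={D,G} → run G
t=9: ready={D,G} → run G
t=10: ready={D,G} → run G
t=11: ready={D,G} → run G
t=12: ready={D} → run D
t=13: ready={D} → run D
t=14: ready={D} → run D
t=15: ready={D} → run D
t=16: (idle)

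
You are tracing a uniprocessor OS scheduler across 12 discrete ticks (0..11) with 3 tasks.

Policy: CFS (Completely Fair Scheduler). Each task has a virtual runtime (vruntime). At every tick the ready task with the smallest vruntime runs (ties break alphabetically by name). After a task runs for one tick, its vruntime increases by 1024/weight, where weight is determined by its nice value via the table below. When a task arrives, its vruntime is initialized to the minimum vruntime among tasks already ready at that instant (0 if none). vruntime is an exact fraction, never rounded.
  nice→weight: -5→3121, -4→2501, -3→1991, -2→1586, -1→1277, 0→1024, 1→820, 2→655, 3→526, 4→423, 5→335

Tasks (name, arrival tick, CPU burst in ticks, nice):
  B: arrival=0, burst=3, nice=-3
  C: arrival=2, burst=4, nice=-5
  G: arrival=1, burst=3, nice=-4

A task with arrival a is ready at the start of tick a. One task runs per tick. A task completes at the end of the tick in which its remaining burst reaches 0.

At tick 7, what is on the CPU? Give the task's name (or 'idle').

t=0: vr[B=0] → run B
t=1: vr[B=1024/1991 G=1024/1991] → run B
t=2: vr[B=2048/1991 C=1024/1991 G=1024/1991] → run C
t=3: vr[B=2048/1991 C=5234688/6213911 G=1024/1991] → run G
t=4: vr[B=2048/1991 C=5234688/6213911 G=4599808/4979491] → run C
t=5: vr[B=2048/1991 C=7273472/6213911 G=4599808/4979491] → run G
t=6: vr[B=2048/1991 C=7273472/6213911 G=6638592/4979491] → run B
t=7: vr[C=7273472/6213911 G=6638592/4979491] → run C
t=8: vr[C=9312256/6213911 G=6638592/4979491] → run G
t=9: vr[C=9312256/6213911] → run C
t=10: (idle)
t=11: (idle)

running at tick 7 = C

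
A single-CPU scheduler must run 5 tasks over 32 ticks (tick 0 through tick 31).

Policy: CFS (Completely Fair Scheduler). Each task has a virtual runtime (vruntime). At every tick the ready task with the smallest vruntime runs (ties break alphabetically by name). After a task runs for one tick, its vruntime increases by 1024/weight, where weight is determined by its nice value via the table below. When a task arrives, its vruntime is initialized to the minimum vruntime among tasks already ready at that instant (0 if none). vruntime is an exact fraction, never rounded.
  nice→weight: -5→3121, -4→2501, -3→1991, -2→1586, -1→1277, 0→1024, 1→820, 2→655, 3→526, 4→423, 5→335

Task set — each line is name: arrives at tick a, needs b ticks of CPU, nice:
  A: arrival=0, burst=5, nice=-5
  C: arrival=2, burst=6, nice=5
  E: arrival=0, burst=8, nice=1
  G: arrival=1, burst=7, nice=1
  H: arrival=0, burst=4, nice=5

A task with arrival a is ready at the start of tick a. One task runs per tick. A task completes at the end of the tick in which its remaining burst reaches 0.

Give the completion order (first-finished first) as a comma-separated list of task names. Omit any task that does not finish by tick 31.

completion order = A, G, E, H, C

t=0: vr[A=0 E=0 H=0] → run A
t=1: vr[A=1024/3121 E=0 G=0 H=0] → run E
t=2: vr[A=1024/3121 C=0 E=256/205 G=0 H=0] → run C
t=3: vr[A=1024/3121 C=1024/335 E=256/205 G=0 H=0] → run G
t=4: vr[A=1024/3121 C=1024/335 E=256/205 G=256/205 H=0] → run H
t=5: vr[A=1024/3121 C=1024/335 E=256/205 G=256/205 H=1024/335] → run A
t=6: vr[A=2048/3121 C=1024/335 E=256/205 G=256/205 H=1024/335] → run A
t=7: vr[A=3072/3121 C=1024/335 E=256/205 G=256/205 H=1024/335] → run A
t=8: vr[A=4096/3121 C=1024/335 E=256/205 G=256/205 H=1024/335] → run E
t=9: vr[A=4096/3121 C=1024/335 E=512/205 G=256/205 H=1024/335] → run G
t=10: vr[A=4096/3121 C=1024/335 E=512/205 G=512/205 H=1024/335] → run A
t=11: vr[C=1024/335 E=512/205 G=512/205 H=1024/335] → run E
t=12: vr[C=1024/335 E=768/205 G=512/205 H=1024/335] → run G
t=13: vr[C=1024/335 E=768/205 G=768/205 H=1024/335] → run C
t=14: vr[C=2048/335 E=768/205 G=768/205 H=1024/335] → run H
t=15: vr[C=2048/335 E=768/205 G=768/205 H=2048/335] → run E
t=16: vr[C=2048/335 E=1024/205 G=768/205 H=2048/335] → run G
t=17: vr[C=2048/335 E=1024/205 G=1024/205 H=2048/335] → run E
t=18: vr[C=2048/335 E=256/41 G=1024/205 H=2048/335] → run G
t=19: vr[C=2048/335 E=256/41 G=256/41 H=2048/335] → run C
t=20: vr[C=3072/335 E=256/41 G=256/41 H=2048/335] → run H
t=21: vr[C=3072/335 E=256/41 G=256/41 H=3072/335] → run E
t=22: vr[C=3072/335 E=1536/205 G=256/41 H=3072/335] → run G
t=23: vr[C=3072/335 E=1536/205 G=1536/205 H=3072/335] → run E
t=24: vr[C=3072/335 E=1792/205 G=1536/205 H=3072/335] → run G
t=25: vr[C=3072/335 E=1792/205 H=3072/335] → run E
t=26: vr[C=3072/335 H=3072/335] → run C
t=27: vr[C=4096/335 H=3072/335] → run H
t=28: vr[C=4096/335] → run C
t=29: vr[C=1024/67] → run C
t=30: (idle)
t=31: (idle)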